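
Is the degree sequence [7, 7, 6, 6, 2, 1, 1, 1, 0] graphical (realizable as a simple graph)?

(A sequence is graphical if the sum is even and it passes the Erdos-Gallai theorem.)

Sum of degrees = 31. Sum is odd, so the sequence is NOT graphical.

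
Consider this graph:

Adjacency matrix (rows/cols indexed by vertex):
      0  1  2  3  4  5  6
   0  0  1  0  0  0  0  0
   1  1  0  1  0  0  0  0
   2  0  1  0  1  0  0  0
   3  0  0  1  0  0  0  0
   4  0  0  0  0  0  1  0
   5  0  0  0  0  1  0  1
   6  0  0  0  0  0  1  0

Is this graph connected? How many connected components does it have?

Checking connectivity: the graph has 2 connected component(s).
Components: [[0, 1, 2, 3], [4, 5, 6]]. The graph is NOT connected.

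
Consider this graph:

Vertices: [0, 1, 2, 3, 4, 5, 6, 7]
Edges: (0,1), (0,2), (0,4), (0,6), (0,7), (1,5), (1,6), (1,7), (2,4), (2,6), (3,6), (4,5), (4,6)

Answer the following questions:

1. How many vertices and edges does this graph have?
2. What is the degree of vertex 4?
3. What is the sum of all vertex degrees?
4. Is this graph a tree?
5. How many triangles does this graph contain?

Count: 8 vertices, 13 edges.
Vertex 4 has neighbors [0, 2, 5, 6], degree = 4.
Handshaking lemma: 2 * 13 = 26.
A tree on 8 vertices has 7 edges. This graph has 13 edges (6 extra). Not a tree.
Number of triangles = 6.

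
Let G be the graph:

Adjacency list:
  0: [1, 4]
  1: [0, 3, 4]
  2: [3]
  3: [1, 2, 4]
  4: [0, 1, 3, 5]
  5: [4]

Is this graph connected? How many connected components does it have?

Checking connectivity: the graph has 1 connected component(s).
All vertices are reachable from each other. The graph IS connected.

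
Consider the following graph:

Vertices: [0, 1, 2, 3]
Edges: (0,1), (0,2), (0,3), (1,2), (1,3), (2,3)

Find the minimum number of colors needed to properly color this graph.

The graph has a maximum clique of size 4 (lower bound on chromatic number).
A valid 4-coloring: {0: 0, 1: 1, 2: 2, 3: 3}.
Chromatic number = 4.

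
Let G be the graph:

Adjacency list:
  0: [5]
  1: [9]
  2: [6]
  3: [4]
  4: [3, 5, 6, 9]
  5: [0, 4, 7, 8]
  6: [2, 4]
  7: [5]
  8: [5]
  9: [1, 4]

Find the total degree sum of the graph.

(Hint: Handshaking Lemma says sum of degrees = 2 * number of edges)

Count edges: 9 edges.
By Handshaking Lemma: sum of degrees = 2 * 9 = 18.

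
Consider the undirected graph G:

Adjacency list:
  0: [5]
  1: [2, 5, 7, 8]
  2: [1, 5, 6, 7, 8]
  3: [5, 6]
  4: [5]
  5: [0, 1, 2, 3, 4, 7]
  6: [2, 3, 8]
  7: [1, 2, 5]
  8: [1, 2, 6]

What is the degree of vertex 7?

Vertex 7 has neighbors [1, 2, 5], so deg(7) = 3.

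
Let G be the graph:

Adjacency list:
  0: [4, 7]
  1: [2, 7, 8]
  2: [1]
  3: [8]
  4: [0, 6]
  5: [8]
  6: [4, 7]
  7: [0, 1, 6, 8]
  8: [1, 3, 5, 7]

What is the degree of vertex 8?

Vertex 8 has neighbors [1, 3, 5, 7], so deg(8) = 4.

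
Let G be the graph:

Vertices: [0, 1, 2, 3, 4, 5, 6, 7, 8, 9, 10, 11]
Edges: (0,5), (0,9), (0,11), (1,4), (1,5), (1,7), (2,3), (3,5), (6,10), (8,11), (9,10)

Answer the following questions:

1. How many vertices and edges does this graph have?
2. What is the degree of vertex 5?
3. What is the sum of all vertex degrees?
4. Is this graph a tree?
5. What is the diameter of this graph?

Count: 12 vertices, 11 edges.
Vertex 5 has neighbors [0, 1, 3], degree = 3.
Handshaking lemma: 2 * 11 = 22.
A graph is a tree iff it is connected and has exactly n-1 edges. This graph is connected (all 12 vertices in one component) and has 12-1 = 11 edges. It is a tree.
Diameter (longest shortest path) = 6.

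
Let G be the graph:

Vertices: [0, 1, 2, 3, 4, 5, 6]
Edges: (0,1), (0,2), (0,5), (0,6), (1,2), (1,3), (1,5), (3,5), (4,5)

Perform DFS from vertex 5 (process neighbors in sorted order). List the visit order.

DFS from vertex 5 (neighbors processed in ascending order):
Visit order: 5, 0, 1, 2, 3, 6, 4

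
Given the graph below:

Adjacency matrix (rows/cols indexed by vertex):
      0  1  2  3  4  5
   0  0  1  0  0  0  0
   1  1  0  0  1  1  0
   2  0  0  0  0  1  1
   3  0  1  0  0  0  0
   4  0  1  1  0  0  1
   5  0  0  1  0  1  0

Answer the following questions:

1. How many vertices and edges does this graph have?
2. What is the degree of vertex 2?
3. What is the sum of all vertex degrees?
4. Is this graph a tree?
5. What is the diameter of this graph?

Count: 6 vertices, 6 edges.
Vertex 2 has neighbors [4, 5], degree = 2.
Handshaking lemma: 2 * 6 = 12.
A tree on 6 vertices has 5 edges. This graph has 6 edges (1 extra). Not a tree.
Diameter (longest shortest path) = 3.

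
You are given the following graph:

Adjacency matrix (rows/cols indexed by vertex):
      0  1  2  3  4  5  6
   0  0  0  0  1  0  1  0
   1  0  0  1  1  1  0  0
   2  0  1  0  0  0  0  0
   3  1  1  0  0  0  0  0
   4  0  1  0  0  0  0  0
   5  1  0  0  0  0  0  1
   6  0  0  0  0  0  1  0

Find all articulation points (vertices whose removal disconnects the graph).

An articulation point is a vertex whose removal disconnects the graph.
Articulation points: [0, 1, 3, 5]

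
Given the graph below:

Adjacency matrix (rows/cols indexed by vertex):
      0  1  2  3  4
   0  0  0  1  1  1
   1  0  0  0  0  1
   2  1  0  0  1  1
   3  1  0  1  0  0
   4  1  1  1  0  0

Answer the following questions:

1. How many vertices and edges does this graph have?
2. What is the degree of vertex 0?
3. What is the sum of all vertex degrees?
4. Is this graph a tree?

Count: 5 vertices, 6 edges.
Vertex 0 has neighbors [2, 3, 4], degree = 3.
Handshaking lemma: 2 * 6 = 12.
A tree on 5 vertices has 4 edges. This graph has 6 edges (2 extra). Not a tree.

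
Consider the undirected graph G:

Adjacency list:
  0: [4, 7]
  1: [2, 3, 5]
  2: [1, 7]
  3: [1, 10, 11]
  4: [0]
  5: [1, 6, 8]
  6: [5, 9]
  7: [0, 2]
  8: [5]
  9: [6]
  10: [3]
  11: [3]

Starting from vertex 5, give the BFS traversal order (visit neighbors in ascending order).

BFS from vertex 5 (neighbors processed in ascending order):
Visit order: 5, 1, 6, 8, 2, 3, 9, 7, 10, 11, 0, 4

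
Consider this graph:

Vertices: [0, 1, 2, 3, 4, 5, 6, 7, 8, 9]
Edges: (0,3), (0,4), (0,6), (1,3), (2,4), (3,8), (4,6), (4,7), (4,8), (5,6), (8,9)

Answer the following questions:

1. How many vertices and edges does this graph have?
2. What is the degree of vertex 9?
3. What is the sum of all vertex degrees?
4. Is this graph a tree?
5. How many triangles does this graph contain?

Count: 10 vertices, 11 edges.
Vertex 9 has neighbors [8], degree = 1.
Handshaking lemma: 2 * 11 = 22.
A tree on 10 vertices has 9 edges. This graph has 11 edges (2 extra). Not a tree.
Number of triangles = 1.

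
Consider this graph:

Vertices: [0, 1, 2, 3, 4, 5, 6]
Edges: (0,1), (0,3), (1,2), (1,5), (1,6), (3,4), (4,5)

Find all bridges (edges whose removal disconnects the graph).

A bridge is an edge whose removal increases the number of connected components.
Bridges found: (1,2), (1,6)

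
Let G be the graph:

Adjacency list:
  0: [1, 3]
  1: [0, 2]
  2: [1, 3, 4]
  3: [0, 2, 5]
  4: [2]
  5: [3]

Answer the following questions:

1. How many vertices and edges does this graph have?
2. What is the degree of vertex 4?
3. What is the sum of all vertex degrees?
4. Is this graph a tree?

Count: 6 vertices, 6 edges.
Vertex 4 has neighbors [2], degree = 1.
Handshaking lemma: 2 * 6 = 12.
A tree on 6 vertices has 5 edges. This graph has 6 edges (1 extra). Not a tree.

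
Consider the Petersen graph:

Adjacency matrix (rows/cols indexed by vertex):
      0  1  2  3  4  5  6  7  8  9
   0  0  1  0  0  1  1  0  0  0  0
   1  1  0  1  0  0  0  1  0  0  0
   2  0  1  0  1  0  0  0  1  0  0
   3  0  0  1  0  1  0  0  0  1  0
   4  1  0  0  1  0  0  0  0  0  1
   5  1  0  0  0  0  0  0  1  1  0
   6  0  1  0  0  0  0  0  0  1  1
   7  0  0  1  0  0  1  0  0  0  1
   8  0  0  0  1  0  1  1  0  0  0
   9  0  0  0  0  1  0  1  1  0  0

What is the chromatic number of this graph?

The Petersen graph contains odd cycles (e.g. the outer 5-cycle), so chi >= 3.
A proper 3-coloring exists (it is a well-known 3-chromatic graph).
Chromatic number = 3.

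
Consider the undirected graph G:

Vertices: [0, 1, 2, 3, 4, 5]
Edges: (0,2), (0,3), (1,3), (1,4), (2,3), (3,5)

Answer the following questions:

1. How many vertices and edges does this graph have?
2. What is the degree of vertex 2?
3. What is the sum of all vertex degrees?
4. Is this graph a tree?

Count: 6 vertices, 6 edges.
Vertex 2 has neighbors [0, 3], degree = 2.
Handshaking lemma: 2 * 6 = 12.
A tree on 6 vertices has 5 edges. This graph has 6 edges (1 extra). Not a tree.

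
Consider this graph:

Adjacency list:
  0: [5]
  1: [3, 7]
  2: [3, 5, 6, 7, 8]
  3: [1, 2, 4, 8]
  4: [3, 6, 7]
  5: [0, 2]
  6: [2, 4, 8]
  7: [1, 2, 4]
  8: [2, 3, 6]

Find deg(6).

Vertex 6 has neighbors [2, 4, 8], so deg(6) = 3.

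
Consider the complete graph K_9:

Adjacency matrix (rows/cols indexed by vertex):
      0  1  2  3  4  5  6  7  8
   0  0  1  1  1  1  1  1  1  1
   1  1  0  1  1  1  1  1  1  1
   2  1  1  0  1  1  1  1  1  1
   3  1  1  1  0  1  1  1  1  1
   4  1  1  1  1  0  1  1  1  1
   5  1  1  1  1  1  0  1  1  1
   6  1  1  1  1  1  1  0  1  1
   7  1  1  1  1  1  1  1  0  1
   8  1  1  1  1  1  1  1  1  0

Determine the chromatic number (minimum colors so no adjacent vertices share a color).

In K_9, every vertex is adjacent to every other vertex.
Each vertex needs a unique color.
Chromatic number = 9.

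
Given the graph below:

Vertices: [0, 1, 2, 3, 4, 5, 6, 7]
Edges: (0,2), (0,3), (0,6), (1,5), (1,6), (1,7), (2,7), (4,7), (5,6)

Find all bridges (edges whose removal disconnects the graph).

A bridge is an edge whose removal increases the number of connected components.
Bridges found: (0,3), (4,7)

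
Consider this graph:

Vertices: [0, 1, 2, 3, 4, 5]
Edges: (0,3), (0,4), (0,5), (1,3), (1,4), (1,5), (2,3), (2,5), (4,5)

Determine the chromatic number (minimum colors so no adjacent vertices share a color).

The graph has a maximum clique of size 3 (lower bound on chromatic number).
A valid 3-coloring: {0: 1, 1: 1, 2: 1, 3: 0, 4: 2, 5: 0}.
Chromatic number = 3.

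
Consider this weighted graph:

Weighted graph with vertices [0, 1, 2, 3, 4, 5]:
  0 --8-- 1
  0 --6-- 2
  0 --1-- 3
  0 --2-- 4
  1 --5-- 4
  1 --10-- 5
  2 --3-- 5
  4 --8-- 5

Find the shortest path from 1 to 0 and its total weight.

Using Dijkstra's algorithm from vertex 1:
Shortest path: 1 -> 4 -> 0
Total weight: 5 + 2 = 7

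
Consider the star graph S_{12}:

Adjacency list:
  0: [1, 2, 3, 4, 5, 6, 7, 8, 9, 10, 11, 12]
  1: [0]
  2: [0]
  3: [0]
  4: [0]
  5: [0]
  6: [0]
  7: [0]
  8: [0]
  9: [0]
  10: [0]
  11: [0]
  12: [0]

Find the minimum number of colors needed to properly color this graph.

S_{12} has one hub adjacent to 12 leaves; leaves are pairwise non-adjacent.
Color the hub 0 and every leaf 1.
Chromatic number = 2.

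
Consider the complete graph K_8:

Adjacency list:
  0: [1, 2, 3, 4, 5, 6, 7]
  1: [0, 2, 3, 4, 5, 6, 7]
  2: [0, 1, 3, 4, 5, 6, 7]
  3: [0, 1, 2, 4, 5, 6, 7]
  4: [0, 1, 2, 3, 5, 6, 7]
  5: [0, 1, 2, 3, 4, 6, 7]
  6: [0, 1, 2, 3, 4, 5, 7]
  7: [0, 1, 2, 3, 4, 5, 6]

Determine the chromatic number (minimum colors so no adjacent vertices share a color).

In K_8, every vertex is adjacent to every other vertex.
Each vertex needs a unique color.
Chromatic number = 8.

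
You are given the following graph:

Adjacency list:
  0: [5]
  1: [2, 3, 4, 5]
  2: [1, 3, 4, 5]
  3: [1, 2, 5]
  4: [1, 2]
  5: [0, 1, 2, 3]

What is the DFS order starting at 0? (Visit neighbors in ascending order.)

DFS from vertex 0 (neighbors processed in ascending order):
Visit order: 0, 5, 1, 2, 3, 4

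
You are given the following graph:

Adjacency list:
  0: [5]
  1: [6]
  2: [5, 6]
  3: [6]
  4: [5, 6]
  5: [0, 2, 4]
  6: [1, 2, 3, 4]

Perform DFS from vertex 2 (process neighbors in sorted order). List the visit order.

DFS from vertex 2 (neighbors processed in ascending order):
Visit order: 2, 5, 0, 4, 6, 1, 3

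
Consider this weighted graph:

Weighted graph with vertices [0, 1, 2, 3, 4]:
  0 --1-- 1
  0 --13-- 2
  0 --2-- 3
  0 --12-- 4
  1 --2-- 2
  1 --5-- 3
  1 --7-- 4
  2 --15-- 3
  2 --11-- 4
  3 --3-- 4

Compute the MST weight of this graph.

Applying Kruskal's algorithm (sort edges by weight, add if no cycle):
  Add (0,1) w=1
  Add (0,3) w=2
  Add (1,2) w=2
  Add (3,4) w=3
  Skip (1,3) w=5 (creates cycle)
  Skip (1,4) w=7 (creates cycle)
  Skip (2,4) w=11 (creates cycle)
  Skip (0,4) w=12 (creates cycle)
  Skip (0,2) w=13 (creates cycle)
  Skip (2,3) w=15 (creates cycle)
MST weight = 8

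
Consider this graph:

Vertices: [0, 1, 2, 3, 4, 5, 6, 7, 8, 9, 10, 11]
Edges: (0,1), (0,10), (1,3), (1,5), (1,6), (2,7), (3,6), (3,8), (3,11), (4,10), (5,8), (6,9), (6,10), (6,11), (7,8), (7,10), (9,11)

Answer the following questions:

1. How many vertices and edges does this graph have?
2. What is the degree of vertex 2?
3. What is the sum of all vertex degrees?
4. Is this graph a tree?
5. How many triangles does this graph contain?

Count: 12 vertices, 17 edges.
Vertex 2 has neighbors [7], degree = 1.
Handshaking lemma: 2 * 17 = 34.
A tree on 12 vertices has 11 edges. This graph has 17 edges (6 extra). Not a tree.
Number of triangles = 3.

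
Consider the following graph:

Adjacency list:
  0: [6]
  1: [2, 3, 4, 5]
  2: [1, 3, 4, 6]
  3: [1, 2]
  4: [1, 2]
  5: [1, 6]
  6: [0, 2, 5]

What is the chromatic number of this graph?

The graph has a maximum clique of size 3 (lower bound on chromatic number).
A valid 3-coloring: {0: 1, 1: 0, 2: 1, 3: 2, 4: 2, 5: 1, 6: 0}.
Chromatic number = 3.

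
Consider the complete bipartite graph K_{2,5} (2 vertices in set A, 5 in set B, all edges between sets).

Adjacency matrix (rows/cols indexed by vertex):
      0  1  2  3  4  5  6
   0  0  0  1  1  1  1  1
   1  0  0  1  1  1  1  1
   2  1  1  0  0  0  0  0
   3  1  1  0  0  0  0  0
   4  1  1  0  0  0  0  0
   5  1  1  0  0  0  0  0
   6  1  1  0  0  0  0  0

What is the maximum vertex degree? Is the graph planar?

Set-A vertices have degree 5; set-B vertices have degree 2. Maximum degree = max(2,5) = 5.
min(2,5) <= 2, so K_{2,5} avoids a K_{3,3} subdivision and is planar.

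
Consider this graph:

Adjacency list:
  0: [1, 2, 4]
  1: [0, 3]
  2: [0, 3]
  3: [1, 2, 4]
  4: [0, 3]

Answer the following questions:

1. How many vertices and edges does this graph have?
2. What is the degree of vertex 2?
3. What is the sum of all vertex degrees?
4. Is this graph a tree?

Count: 5 vertices, 6 edges.
Vertex 2 has neighbors [0, 3], degree = 2.
Handshaking lemma: 2 * 6 = 12.
A tree on 5 vertices has 4 edges. This graph has 6 edges (2 extra). Not a tree.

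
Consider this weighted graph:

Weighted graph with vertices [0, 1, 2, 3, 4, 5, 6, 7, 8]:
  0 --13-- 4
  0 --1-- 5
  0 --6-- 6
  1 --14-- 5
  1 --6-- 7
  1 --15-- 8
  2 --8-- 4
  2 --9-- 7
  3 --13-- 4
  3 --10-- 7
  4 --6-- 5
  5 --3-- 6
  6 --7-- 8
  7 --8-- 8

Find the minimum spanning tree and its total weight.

Applying Kruskal's algorithm (sort edges by weight, add if no cycle):
  Add (0,5) w=1
  Add (5,6) w=3
  Skip (0,6) w=6 (creates cycle)
  Add (1,7) w=6
  Add (4,5) w=6
  Add (6,8) w=7
  Add (2,4) w=8
  Add (7,8) w=8
  Skip (2,7) w=9 (creates cycle)
  Add (3,7) w=10
  Skip (0,4) w=13 (creates cycle)
  Skip (3,4) w=13 (creates cycle)
  Skip (1,5) w=14 (creates cycle)
  Skip (1,8) w=15 (creates cycle)
MST weight = 49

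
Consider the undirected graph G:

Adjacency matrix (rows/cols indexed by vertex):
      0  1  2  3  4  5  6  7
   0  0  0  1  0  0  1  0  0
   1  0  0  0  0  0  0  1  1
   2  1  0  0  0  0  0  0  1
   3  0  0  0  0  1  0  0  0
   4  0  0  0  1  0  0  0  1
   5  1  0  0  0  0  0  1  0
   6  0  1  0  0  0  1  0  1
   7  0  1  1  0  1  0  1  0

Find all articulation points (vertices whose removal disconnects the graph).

An articulation point is a vertex whose removal disconnects the graph.
Articulation points: [4, 7]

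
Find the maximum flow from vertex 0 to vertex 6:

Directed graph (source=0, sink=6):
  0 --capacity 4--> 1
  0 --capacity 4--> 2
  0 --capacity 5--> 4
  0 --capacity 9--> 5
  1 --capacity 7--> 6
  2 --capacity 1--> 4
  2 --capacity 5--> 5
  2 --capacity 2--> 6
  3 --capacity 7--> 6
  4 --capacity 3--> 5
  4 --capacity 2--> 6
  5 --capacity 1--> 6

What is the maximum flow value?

Computing max flow:
  Flow on (0->1): 4/4
  Flow on (0->2): 2/4
  Flow on (0->4): 2/5
  Flow on (0->5): 1/9
  Flow on (1->6): 4/7
  Flow on (2->6): 2/2
  Flow on (4->6): 2/2
  Flow on (5->6): 1/1
Maximum flow = 9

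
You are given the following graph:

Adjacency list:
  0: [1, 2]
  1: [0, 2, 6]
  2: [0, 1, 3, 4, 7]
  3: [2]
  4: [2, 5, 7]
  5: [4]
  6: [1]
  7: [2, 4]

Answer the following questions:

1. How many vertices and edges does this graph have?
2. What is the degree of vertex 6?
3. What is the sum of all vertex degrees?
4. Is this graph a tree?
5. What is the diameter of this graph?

Count: 8 vertices, 9 edges.
Vertex 6 has neighbors [1], degree = 1.
Handshaking lemma: 2 * 9 = 18.
A tree on 8 vertices has 7 edges. This graph has 9 edges (2 extra). Not a tree.
Diameter (longest shortest path) = 4.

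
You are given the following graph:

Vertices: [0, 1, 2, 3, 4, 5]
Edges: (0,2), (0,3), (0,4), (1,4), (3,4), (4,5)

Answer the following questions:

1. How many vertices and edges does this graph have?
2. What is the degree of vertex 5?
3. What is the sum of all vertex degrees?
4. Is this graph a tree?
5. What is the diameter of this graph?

Count: 6 vertices, 6 edges.
Vertex 5 has neighbors [4], degree = 1.
Handshaking lemma: 2 * 6 = 12.
A tree on 6 vertices has 5 edges. This graph has 6 edges (1 extra). Not a tree.
Diameter (longest shortest path) = 3.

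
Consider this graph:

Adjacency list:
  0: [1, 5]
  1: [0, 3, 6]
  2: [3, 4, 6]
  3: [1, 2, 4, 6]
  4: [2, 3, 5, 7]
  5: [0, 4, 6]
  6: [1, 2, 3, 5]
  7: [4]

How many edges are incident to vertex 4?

Vertex 4 has neighbors [2, 3, 5, 7], so deg(4) = 4.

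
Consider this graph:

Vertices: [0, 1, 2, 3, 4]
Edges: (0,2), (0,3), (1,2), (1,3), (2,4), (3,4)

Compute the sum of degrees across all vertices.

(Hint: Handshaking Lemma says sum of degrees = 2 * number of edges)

Count edges: 6 edges.
By Handshaking Lemma: sum of degrees = 2 * 6 = 12.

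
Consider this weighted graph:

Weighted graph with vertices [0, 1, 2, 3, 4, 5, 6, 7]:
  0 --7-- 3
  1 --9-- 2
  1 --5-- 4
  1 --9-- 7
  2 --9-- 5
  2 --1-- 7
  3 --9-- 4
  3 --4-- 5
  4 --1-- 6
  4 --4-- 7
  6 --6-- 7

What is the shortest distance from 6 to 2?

Using Dijkstra's algorithm from vertex 6:
Shortest path: 6 -> 4 -> 7 -> 2
Total weight: 1 + 4 + 1 = 6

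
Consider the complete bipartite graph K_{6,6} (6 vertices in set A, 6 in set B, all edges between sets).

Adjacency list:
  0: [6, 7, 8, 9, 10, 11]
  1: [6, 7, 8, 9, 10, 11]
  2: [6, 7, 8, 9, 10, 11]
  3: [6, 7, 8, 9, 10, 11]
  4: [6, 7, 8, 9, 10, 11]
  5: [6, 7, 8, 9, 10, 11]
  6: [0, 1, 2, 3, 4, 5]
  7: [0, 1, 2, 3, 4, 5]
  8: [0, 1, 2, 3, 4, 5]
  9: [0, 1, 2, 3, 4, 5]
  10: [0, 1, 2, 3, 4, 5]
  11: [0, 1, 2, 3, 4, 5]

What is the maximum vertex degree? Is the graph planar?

Set-A vertices have degree 6; set-B vertices have degree 6. Maximum degree = max(6,6) = 6.
K_{6,6} contains K_{3,3} as a subgraph (since both sides have >= 3 vertices); by Kuratowski's theorem it is not planar.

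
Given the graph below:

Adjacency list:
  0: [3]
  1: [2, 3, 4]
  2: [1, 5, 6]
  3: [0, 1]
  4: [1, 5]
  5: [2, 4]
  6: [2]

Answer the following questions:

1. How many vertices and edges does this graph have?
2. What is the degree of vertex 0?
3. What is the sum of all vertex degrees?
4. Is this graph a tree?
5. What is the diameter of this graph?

Count: 7 vertices, 7 edges.
Vertex 0 has neighbors [3], degree = 1.
Handshaking lemma: 2 * 7 = 14.
A tree on 7 vertices has 6 edges. This graph has 7 edges (1 extra). Not a tree.
Diameter (longest shortest path) = 4.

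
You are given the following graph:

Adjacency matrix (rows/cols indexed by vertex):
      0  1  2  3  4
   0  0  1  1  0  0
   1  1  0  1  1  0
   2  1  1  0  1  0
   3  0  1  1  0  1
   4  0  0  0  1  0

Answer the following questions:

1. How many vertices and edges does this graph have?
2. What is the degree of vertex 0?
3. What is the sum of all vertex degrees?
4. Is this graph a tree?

Count: 5 vertices, 6 edges.
Vertex 0 has neighbors [1, 2], degree = 2.
Handshaking lemma: 2 * 6 = 12.
A tree on 5 vertices has 4 edges. This graph has 6 edges (2 extra). Not a tree.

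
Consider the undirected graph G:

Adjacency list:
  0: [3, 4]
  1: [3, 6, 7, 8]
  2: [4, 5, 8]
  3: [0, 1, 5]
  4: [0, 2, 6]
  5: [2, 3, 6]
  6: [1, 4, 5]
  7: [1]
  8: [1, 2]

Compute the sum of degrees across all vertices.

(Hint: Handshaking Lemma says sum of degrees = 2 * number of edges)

Count edges: 12 edges.
By Handshaking Lemma: sum of degrees = 2 * 12 = 24.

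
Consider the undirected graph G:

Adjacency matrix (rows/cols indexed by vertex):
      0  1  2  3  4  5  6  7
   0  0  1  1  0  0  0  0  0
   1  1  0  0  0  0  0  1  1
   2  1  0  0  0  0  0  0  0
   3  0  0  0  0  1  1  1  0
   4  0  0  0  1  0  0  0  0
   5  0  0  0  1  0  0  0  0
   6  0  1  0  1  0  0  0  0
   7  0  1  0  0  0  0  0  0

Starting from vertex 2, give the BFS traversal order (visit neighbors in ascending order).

BFS from vertex 2 (neighbors processed in ascending order):
Visit order: 2, 0, 1, 6, 7, 3, 4, 5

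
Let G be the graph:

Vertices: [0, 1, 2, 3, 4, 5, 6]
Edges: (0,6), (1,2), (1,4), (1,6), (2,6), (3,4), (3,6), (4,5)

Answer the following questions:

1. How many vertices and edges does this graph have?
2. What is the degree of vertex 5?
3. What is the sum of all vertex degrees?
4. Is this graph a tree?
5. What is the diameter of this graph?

Count: 7 vertices, 8 edges.
Vertex 5 has neighbors [4], degree = 1.
Handshaking lemma: 2 * 8 = 16.
A tree on 7 vertices has 6 edges. This graph has 8 edges (2 extra). Not a tree.
Diameter (longest shortest path) = 4.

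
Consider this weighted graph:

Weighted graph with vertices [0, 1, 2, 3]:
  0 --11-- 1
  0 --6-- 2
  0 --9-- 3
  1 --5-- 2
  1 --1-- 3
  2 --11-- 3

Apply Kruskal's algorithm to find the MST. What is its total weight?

Applying Kruskal's algorithm (sort edges by weight, add if no cycle):
  Add (1,3) w=1
  Add (1,2) w=5
  Add (0,2) w=6
  Skip (0,3) w=9 (creates cycle)
  Skip (0,1) w=11 (creates cycle)
  Skip (2,3) w=11 (creates cycle)
MST weight = 12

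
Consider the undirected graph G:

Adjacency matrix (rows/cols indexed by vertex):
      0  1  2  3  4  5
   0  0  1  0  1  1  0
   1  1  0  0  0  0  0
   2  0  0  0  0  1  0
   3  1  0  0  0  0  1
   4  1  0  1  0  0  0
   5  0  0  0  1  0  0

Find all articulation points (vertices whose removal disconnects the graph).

An articulation point is a vertex whose removal disconnects the graph.
Articulation points: [0, 3, 4]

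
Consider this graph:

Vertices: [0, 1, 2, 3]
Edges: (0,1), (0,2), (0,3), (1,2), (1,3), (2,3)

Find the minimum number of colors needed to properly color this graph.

The graph has a maximum clique of size 4 (lower bound on chromatic number).
A valid 4-coloring: {0: 0, 1: 1, 2: 2, 3: 3}.
Chromatic number = 4.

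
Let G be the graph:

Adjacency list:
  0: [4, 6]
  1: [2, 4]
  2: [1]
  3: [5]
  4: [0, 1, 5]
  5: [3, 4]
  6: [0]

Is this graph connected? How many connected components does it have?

Checking connectivity: the graph has 1 connected component(s).
All vertices are reachable from each other. The graph IS connected.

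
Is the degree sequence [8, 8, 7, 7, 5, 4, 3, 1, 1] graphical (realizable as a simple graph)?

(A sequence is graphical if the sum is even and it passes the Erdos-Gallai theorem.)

Sum of degrees = 44. Sum is even but fails Erdos-Gallai. The sequence is NOT graphical.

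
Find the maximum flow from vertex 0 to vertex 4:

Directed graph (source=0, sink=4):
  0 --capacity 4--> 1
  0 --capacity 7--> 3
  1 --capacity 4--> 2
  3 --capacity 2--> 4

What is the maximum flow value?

Computing max flow:
  Flow on (0->3): 2/7
  Flow on (3->4): 2/2
Maximum flow = 2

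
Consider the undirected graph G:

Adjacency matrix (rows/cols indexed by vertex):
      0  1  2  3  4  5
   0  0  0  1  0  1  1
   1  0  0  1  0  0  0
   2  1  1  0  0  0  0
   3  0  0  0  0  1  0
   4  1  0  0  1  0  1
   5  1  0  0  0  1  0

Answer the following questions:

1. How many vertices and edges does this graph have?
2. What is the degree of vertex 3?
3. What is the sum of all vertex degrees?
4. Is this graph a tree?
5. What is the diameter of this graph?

Count: 6 vertices, 6 edges.
Vertex 3 has neighbors [4], degree = 1.
Handshaking lemma: 2 * 6 = 12.
A tree on 6 vertices has 5 edges. This graph has 6 edges (1 extra). Not a tree.
Diameter (longest shortest path) = 4.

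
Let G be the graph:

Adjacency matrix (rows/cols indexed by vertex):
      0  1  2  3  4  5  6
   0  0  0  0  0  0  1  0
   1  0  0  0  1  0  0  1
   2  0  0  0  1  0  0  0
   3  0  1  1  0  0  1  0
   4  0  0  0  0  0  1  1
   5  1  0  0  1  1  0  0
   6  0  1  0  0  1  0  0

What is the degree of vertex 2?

Vertex 2 has neighbors [3], so deg(2) = 1.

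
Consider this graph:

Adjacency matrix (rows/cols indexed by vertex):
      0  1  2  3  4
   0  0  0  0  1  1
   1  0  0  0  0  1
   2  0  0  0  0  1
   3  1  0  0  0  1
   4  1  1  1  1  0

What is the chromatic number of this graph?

The graph has a maximum clique of size 3 (lower bound on chromatic number).
A valid 3-coloring: {0: 1, 1: 1, 2: 1, 3: 2, 4: 0}.
Chromatic number = 3.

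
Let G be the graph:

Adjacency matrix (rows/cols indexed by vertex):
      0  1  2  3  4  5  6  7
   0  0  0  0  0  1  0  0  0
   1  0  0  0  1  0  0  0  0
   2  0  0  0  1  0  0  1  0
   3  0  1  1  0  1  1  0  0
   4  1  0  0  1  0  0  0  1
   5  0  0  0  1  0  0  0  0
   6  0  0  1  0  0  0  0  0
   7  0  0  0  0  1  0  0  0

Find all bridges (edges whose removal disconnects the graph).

A bridge is an edge whose removal increases the number of connected components.
Bridges found: (0,4), (1,3), (2,3), (2,6), (3,4), (3,5), (4,7)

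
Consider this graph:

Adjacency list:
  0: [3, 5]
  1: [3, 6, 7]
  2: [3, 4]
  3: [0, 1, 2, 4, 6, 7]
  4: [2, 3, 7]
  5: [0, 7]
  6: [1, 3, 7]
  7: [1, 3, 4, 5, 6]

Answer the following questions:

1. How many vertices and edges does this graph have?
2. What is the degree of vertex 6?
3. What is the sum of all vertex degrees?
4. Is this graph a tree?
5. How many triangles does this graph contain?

Count: 8 vertices, 13 edges.
Vertex 6 has neighbors [1, 3, 7], degree = 3.
Handshaking lemma: 2 * 13 = 26.
A tree on 8 vertices has 7 edges. This graph has 13 edges (6 extra). Not a tree.
Number of triangles = 6.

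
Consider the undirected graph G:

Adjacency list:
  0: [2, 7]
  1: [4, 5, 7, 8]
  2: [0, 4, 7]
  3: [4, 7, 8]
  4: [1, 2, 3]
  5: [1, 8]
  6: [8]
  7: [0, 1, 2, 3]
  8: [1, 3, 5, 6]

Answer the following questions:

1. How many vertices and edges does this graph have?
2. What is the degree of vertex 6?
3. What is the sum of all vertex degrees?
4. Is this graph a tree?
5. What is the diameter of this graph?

Count: 9 vertices, 13 edges.
Vertex 6 has neighbors [8], degree = 1.
Handshaking lemma: 2 * 13 = 26.
A tree on 9 vertices has 8 edges. This graph has 13 edges (5 extra). Not a tree.
Diameter (longest shortest path) = 4.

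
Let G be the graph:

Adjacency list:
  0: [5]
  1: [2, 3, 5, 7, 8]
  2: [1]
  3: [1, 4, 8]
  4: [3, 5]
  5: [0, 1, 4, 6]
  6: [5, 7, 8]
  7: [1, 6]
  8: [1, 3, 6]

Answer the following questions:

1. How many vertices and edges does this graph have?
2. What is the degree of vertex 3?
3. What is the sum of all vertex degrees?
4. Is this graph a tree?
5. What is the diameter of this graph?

Count: 9 vertices, 12 edges.
Vertex 3 has neighbors [1, 4, 8], degree = 3.
Handshaking lemma: 2 * 12 = 24.
A tree on 9 vertices has 8 edges. This graph has 12 edges (4 extra). Not a tree.
Diameter (longest shortest path) = 3.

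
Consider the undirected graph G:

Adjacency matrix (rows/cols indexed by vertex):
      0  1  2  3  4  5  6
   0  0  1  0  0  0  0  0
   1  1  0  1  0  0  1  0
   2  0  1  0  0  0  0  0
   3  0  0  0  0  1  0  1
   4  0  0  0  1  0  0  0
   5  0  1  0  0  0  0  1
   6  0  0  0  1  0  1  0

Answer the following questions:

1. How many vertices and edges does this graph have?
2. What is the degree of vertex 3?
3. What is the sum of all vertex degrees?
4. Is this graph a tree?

Count: 7 vertices, 6 edges.
Vertex 3 has neighbors [4, 6], degree = 2.
Handshaking lemma: 2 * 6 = 12.
A graph is a tree iff it is connected and has exactly n-1 edges. This graph is connected (all 7 vertices in one component) and has 7-1 = 6 edges. It is a tree.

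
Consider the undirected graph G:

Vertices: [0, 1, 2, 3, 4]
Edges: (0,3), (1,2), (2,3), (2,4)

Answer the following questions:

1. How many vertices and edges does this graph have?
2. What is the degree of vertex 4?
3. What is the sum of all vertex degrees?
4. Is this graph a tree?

Count: 5 vertices, 4 edges.
Vertex 4 has neighbors [2], degree = 1.
Handshaking lemma: 2 * 4 = 8.
A graph is a tree iff it is connected and has exactly n-1 edges. This graph is connected (all 5 vertices in one component) and has 5-1 = 4 edges. It is a tree.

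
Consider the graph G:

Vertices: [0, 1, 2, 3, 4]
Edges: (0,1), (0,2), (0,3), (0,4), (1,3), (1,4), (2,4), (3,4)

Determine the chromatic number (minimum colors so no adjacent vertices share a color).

The graph has a maximum clique of size 4 (lower bound on chromatic number).
A valid 4-coloring: {0: 0, 1: 2, 2: 2, 3: 3, 4: 1}.
Chromatic number = 4.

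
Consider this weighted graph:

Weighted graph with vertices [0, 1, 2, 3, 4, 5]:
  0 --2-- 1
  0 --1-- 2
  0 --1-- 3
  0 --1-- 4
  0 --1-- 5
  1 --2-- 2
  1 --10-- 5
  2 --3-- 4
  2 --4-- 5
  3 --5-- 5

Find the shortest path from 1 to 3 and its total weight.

Using Dijkstra's algorithm from vertex 1:
Shortest path: 1 -> 0 -> 3
Total weight: 2 + 1 = 3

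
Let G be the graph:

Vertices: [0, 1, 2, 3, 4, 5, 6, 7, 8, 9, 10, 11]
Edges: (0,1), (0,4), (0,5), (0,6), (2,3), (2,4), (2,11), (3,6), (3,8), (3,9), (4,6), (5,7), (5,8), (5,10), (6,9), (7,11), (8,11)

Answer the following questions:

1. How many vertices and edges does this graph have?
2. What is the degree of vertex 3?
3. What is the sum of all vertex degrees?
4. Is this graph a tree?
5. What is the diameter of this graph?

Count: 12 vertices, 17 edges.
Vertex 3 has neighbors [2, 6, 8, 9], degree = 4.
Handshaking lemma: 2 * 17 = 34.
A tree on 12 vertices has 11 edges. This graph has 17 edges (6 extra). Not a tree.
Diameter (longest shortest path) = 4.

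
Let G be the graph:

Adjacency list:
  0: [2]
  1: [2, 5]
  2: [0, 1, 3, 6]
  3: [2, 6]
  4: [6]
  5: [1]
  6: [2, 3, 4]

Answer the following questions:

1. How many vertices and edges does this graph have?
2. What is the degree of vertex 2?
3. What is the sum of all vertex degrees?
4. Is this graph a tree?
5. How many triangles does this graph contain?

Count: 7 vertices, 7 edges.
Vertex 2 has neighbors [0, 1, 3, 6], degree = 4.
Handshaking lemma: 2 * 7 = 14.
A tree on 7 vertices has 6 edges. This graph has 7 edges (1 extra). Not a tree.
Number of triangles = 1.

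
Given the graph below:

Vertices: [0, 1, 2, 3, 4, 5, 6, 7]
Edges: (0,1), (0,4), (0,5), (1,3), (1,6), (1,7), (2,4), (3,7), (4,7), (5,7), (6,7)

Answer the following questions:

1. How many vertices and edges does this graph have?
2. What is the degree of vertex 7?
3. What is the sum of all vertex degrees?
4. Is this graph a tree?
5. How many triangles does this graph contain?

Count: 8 vertices, 11 edges.
Vertex 7 has neighbors [1, 3, 4, 5, 6], degree = 5.
Handshaking lemma: 2 * 11 = 22.
A tree on 8 vertices has 7 edges. This graph has 11 edges (4 extra). Not a tree.
Number of triangles = 2.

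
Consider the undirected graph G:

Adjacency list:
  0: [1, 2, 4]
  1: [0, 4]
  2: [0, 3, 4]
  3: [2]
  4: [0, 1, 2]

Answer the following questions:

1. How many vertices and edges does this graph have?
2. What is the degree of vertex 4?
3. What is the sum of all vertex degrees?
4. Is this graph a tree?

Count: 5 vertices, 6 edges.
Vertex 4 has neighbors [0, 1, 2], degree = 3.
Handshaking lemma: 2 * 6 = 12.
A tree on 5 vertices has 4 edges. This graph has 6 edges (2 extra). Not a tree.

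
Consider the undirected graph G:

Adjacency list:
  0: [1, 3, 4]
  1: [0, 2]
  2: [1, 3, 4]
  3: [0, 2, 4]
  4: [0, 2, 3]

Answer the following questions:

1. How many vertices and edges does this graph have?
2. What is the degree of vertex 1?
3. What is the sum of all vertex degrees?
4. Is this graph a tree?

Count: 5 vertices, 7 edges.
Vertex 1 has neighbors [0, 2], degree = 2.
Handshaking lemma: 2 * 7 = 14.
A tree on 5 vertices has 4 edges. This graph has 7 edges (3 extra). Not a tree.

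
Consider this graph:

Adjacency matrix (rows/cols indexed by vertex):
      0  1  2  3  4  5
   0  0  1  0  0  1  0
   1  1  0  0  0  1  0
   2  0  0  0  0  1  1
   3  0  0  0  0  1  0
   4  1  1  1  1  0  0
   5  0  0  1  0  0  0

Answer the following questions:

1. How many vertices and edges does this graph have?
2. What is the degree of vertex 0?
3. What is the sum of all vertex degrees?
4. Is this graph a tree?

Count: 6 vertices, 6 edges.
Vertex 0 has neighbors [1, 4], degree = 2.
Handshaking lemma: 2 * 6 = 12.
A tree on 6 vertices has 5 edges. This graph has 6 edges (1 extra). Not a tree.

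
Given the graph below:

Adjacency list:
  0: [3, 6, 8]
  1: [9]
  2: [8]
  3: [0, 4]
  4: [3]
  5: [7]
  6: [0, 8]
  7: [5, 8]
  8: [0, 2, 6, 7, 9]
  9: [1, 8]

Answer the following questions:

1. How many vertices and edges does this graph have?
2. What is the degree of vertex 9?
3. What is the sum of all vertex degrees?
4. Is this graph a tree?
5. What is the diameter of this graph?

Count: 10 vertices, 10 edges.
Vertex 9 has neighbors [1, 8], degree = 2.
Handshaking lemma: 2 * 10 = 20.
A tree on 10 vertices has 9 edges. This graph has 10 edges (1 extra). Not a tree.
Diameter (longest shortest path) = 5.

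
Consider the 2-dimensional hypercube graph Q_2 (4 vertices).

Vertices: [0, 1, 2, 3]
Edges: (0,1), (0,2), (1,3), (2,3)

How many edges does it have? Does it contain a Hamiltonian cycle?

Q_2 has 4 * 2 / 2 = 4 edges.
Q_2 (d >= 2) always has a Hamiltonian cycle: a 2-bit cyclic Gray code visits every vertex exactly once and returns to the start.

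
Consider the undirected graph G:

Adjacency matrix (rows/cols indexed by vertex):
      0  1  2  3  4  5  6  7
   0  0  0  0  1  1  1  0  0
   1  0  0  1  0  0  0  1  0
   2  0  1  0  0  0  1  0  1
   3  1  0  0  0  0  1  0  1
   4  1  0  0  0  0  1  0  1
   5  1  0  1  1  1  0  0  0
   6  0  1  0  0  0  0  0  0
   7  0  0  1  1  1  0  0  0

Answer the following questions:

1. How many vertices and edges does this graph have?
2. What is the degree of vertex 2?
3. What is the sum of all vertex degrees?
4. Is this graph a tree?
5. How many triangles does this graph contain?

Count: 8 vertices, 11 edges.
Vertex 2 has neighbors [1, 5, 7], degree = 3.
Handshaking lemma: 2 * 11 = 22.
A tree on 8 vertices has 7 edges. This graph has 11 edges (4 extra). Not a tree.
Number of triangles = 2.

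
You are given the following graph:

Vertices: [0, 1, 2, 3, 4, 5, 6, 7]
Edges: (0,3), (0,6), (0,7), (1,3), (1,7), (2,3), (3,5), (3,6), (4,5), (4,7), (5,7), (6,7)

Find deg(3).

Vertex 3 has neighbors [0, 1, 2, 5, 6], so deg(3) = 5.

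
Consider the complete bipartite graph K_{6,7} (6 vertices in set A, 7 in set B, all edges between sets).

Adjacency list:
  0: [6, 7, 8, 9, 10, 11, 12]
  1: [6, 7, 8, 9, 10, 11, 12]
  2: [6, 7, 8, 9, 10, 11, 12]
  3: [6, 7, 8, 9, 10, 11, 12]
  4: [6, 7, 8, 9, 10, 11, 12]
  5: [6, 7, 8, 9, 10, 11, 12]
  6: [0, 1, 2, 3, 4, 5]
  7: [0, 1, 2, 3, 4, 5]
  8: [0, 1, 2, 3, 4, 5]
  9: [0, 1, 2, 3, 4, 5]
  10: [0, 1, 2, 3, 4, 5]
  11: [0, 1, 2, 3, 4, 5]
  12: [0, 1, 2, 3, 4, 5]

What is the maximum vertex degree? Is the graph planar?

Set-A vertices have degree 7; set-B vertices have degree 6. Maximum degree = max(6,7) = 7.
K_{6,7} contains K_{3,3} as a subgraph (since both sides have >= 3 vertices); by Kuratowski's theorem it is not planar.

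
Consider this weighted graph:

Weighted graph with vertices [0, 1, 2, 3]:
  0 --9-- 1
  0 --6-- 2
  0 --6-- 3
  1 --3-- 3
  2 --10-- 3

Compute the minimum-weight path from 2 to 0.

Using Dijkstra's algorithm from vertex 2:
Shortest path: 2 -> 0
Total weight: 6 = 6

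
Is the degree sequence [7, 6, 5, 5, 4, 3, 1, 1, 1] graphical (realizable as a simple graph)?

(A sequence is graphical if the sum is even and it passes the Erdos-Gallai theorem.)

Sum of degrees = 33. Sum is odd, so the sequence is NOT graphical.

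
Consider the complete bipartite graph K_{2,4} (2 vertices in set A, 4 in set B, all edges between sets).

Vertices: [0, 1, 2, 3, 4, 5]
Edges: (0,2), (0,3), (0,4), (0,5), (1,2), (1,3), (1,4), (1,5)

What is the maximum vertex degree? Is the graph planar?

Set-A vertices have degree 4; set-B vertices have degree 2. Maximum degree = max(2,4) = 4.
min(2,4) <= 2, so K_{2,4} avoids a K_{3,3} subdivision and is planar.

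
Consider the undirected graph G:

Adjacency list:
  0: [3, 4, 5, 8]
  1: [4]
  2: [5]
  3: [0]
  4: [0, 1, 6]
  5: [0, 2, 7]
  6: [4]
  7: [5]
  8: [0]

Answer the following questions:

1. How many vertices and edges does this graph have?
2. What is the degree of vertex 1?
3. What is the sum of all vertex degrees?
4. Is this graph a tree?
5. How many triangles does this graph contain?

Count: 9 vertices, 8 edges.
Vertex 1 has neighbors [4], degree = 1.
Handshaking lemma: 2 * 8 = 16.
A graph is a tree iff it is connected and has exactly n-1 edges. This graph is connected (all 9 vertices in one component) and has 9-1 = 8 edges. It is a tree.
Number of triangles = 0.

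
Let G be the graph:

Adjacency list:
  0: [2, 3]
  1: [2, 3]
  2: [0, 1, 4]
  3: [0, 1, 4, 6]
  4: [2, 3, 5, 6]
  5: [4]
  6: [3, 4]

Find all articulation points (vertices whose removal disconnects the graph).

An articulation point is a vertex whose removal disconnects the graph.
Articulation points: [4]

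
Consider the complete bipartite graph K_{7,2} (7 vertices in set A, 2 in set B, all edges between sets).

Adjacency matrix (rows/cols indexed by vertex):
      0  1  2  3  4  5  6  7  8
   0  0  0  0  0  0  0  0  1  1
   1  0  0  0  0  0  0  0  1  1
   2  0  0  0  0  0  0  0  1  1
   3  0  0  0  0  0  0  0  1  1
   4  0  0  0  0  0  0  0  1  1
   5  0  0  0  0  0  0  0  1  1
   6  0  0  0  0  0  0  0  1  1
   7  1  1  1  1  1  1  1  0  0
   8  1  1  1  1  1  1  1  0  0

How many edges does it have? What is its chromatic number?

K_{7,2} has 7 * 2 = 14 edges.
Bipartite graphs have chromatic number 2 (color each partition differently).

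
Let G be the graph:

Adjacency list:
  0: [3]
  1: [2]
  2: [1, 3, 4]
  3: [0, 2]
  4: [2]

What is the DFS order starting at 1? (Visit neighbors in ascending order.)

DFS from vertex 1 (neighbors processed in ascending order):
Visit order: 1, 2, 3, 0, 4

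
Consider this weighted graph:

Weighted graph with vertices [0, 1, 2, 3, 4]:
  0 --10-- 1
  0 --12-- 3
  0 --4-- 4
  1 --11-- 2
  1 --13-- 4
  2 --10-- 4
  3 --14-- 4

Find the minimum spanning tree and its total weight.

Applying Kruskal's algorithm (sort edges by weight, add if no cycle):
  Add (0,4) w=4
  Add (0,1) w=10
  Add (2,4) w=10
  Skip (1,2) w=11 (creates cycle)
  Add (0,3) w=12
  Skip (1,4) w=13 (creates cycle)
  Skip (3,4) w=14 (creates cycle)
MST weight = 36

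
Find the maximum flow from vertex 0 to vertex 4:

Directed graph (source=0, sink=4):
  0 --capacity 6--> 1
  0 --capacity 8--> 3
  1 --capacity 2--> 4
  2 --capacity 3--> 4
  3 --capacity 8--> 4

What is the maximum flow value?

Computing max flow:
  Flow on (0->1): 2/6
  Flow on (0->3): 8/8
  Flow on (1->4): 2/2
  Flow on (3->4): 8/8
Maximum flow = 10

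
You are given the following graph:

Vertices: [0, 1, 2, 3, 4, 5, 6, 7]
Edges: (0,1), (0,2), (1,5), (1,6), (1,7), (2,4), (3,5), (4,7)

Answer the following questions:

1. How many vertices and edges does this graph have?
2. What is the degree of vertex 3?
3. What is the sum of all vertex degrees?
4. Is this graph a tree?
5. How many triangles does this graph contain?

Count: 8 vertices, 8 edges.
Vertex 3 has neighbors [5], degree = 1.
Handshaking lemma: 2 * 8 = 16.
A tree on 8 vertices has 7 edges. This graph has 8 edges (1 extra). Not a tree.
Number of triangles = 0.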